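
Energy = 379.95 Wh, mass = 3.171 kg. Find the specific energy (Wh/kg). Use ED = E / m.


ED = E / m = 379.95 / 3.171 = 119.8 Wh/kg

119.8 Wh/kg


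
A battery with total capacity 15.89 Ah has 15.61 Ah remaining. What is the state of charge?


SOC = (remaining / total) * 100 = (15.61 / 15.89) * 100 = 98.24%

98.24%


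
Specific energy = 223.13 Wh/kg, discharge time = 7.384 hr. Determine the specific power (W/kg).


P_specific = E / t = 223.13 / 7.384 = 30.22 W/kg

30.22 W/kg


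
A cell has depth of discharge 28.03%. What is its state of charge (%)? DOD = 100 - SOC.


SOC = 100 - DOD = 100 - 28.03 = 71.97%

71.97%


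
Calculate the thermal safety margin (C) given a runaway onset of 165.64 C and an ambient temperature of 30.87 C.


Safety margin = 165.64 C - 30.87 C = 134.77 C

134.77 C


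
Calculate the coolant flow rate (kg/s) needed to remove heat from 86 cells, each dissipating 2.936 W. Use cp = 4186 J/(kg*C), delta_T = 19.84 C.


Q_total = 86 * 2.936 = 252.5 W
m_dot = Q_total / (cp * dT) = 252.5 / (4186 * 19.84) = 0.003040 kg/s

0.003040 kg/s


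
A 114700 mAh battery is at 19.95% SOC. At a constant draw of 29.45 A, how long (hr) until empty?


Convert: C_total = 114700 mAh = 114.7 Ah
Step 1: remaining = SOC/100 * C_total = 19.95/100 * 114.7 = 22.883 Ah
Step 2: t = remaining / I = 22.883 / 29.45 = 0.7770 hr

0.7770 hr


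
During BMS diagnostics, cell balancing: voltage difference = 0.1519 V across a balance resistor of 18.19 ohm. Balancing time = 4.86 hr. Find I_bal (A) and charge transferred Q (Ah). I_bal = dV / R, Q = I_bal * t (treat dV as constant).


I_bal = dV / R = 0.1519 / 18.19 = 0.0083507 A
Q = I_bal * t = 0.0083507 * 4.86 = 0.04058 Ah

I=0.0083507 A, Q=0.04058 Ah


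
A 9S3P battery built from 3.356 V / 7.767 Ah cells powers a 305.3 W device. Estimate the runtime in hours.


Step 1: E_pack = Ns * V_cell * Np * C_cell = 9 * 3.356 * 3 * 7.767 = 703.78 Wh
Step 2: t = E_pack / P = 703.78 / 305.3 = 2.305 hr

2.305 hr


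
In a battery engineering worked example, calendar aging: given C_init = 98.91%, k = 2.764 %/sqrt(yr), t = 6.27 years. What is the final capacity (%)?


Step 1: sqrt(6.27 yr) = 2.504
Step 2: drop = 2.764 * 2.504 = 6.9211
Step 3: C_final = 98.91 - 6.9211 = 91.99%

91.99%


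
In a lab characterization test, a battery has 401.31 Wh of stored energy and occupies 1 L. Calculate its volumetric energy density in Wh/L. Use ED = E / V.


ED = E / V = 401.31 / 1 = 401.3 Wh/L

401.3 Wh/L


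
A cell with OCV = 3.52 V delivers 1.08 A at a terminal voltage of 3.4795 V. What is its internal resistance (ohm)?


R = (OCV - V) / I = (3.52 - 3.4795) / 1.08 = 0.03750 ohm

0.03750 ohm


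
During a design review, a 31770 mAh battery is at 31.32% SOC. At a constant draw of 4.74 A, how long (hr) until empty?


Convert: C_total = 31770 mAh = 31.77 Ah
Step 1: remaining = SOC/100 * C_total = 31.32/100 * 31.77 = 9.9504 Ah
Step 2: t = remaining / I = 9.9504 / 4.74 = 2.099 hr

2.099 hr


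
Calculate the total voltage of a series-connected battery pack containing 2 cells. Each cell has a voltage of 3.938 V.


V_pack = n * V_cell = 2 * 3.938 = 7.876 V

7.876 V


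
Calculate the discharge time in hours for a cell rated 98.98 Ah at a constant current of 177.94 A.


Runtime = 98.98 Ah / 177.94 A = 0.5563 hr

0.5563 hr


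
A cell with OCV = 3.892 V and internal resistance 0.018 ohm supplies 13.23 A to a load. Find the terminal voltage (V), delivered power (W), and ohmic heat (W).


Step 1: V_terminal = OCV - I*R = 3.892 - 13.23 * 0.018 = 3.6539 V
Step 2: P_out = V_terminal * I = 3.6539 * 13.23 = 48.34 W
Step 3: Q = I^2 * R = 13.23^2 * 0.018 = 3.151 W

V=3.6539 V, P=48.34 W, Q=3.151 W


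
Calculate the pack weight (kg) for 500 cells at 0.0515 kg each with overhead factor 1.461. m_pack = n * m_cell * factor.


Cell mass sum = 500 * 0.0515 = 25.75 kg
With overhead 1.461: m_pack = 25.75 * 1.461 = 37.62 kg

37.62 kg


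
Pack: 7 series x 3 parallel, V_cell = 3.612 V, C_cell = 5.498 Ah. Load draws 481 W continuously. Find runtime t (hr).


Step 1: E_pack = Ns * V_cell * Np * C_cell = 7 * 3.612 * 3 * 5.498 = 417.03 Wh
Step 2: t = E_pack / P = 417.03 / 481 = 0.8670 hr

0.8670 hr


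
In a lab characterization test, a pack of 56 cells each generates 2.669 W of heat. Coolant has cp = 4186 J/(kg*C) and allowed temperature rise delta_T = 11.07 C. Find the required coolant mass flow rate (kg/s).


Step 1: Total heat Q = 56 * 2.669 W = 149.46 W
Step 2: denom = cp * dT = 4186 * 11.07 = 46339
Step 3: m_dot = 149.46 / 46339 = 0.003225 kg/s

0.003225 kg/s


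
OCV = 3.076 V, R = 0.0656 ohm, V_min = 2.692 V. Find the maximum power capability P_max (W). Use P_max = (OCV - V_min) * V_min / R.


dV = OCV - V_min = 0.384 V (so I_max = dV / R)
P_max = dV * V_min / R = 0.384 * 2.692 / 0.0656 = 15.76 W

15.76 W


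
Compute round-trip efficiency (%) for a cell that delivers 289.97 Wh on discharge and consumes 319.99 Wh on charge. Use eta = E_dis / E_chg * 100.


eta_e = E_dis / E_chg * 100 = 289.97 / 319.99 * 100 = 90.62%

90.62%


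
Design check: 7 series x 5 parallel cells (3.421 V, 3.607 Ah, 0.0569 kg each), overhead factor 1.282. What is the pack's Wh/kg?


Step 1: V_pack = 7 * 3.421 = 23.947 V
Step 2: C_pack = 5 * 3.607 = 18.035 Ah
Step 3: E_pack = V_pack * C_pack = 23.947 * 18.035 = 431.88 Wh
Step 4: m_pack = 7 * 5 * 0.0569 * 1.282 = 2.5531 kg
Step 5: ED = E_pack / m_pack = 431.88 / 2.5531 = 169.2 Wh/kg

169.2 Wh/kg


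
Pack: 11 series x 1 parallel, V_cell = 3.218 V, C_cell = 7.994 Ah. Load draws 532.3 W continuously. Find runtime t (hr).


Step 1: E_pack = Ns * V_cell * Np * C_cell = 11 * 3.218 * 1 * 7.994 = 282.97 Wh
Step 2: t = E_pack / P = 282.97 / 532.3 = 0.5316 hr

0.5316 hr


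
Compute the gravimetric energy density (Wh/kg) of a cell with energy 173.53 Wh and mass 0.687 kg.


ED = E / m = 173.53 / 0.687 = 252.6 Wh/kg

252.6 Wh/kg


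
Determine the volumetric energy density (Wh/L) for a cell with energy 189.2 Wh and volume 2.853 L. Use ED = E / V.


Volumetric ED = 189.2 Wh / 2.853 L = 66.32 Wh/L

66.32 Wh/L


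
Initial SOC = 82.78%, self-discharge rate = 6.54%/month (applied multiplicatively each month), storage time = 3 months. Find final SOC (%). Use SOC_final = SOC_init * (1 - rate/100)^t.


Monthly retention factor = 1 - 6.54/100 = 0.9346
Over 3 months: factor^3 = 0.81635
SOC_final = 82.78 * 0.81635 = 67.58%

67.58%


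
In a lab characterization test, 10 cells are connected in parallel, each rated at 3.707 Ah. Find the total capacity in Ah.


Parallel capacities add: 10 * 3.707 Ah = 37.07 Ah

37.07 Ah


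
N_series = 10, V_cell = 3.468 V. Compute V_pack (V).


With 10 cells in series at 3.468 V each, V_pack = 34.68 V

34.68 V


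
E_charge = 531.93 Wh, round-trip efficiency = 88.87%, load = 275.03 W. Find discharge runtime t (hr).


Step 1: E_discharge = eta/100 * E_charge = 88.87/100 * 531.93 = 472.73 Wh
Step 2: t = E_discharge / P = 472.73 / 275.03 = 1.719 hr

1.719 hr


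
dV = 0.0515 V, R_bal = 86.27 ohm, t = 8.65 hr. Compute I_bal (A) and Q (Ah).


I_bal = dV / R = 0.0515 / 86.27 = 5.9696e-04 A
Q = I_bal * t = 5.9696e-04 * 8.65 = 0.005164 Ah

I=5.9696e-04 A, Q=0.005164 Ah


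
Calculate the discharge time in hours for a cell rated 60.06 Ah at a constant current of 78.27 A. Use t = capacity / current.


t = capacity / current = 60.06 / 78.27 = 0.7673 hr

0.7673 hr


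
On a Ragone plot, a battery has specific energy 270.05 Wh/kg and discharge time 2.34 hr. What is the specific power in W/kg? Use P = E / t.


Specific power = 270.05 Wh/kg / 2.34 hr = 115.4 W/kg

115.4 W/kg


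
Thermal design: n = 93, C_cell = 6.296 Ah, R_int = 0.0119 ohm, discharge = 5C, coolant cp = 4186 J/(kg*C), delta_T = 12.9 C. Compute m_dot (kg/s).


Step 1: I = 5 * 6.296 = 31.48 A
Step 2: Q_cell = I^2 * R = 31.48^2 * 0.0119 = 11.793 W
Step 3: Q_total = 93 * 11.793 = 1096.7 W
Step 4: m_dot = Q_total / (cp * dT) = 1096.7 / (4186 * 12.9) = 0.02031 kg/s

0.02031 kg/s


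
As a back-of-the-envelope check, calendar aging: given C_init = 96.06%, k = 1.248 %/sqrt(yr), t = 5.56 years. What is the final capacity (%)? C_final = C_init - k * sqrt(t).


Step 1: sqrt(5.56 yr) = 2.358
Step 2: drop = 1.248 * 2.358 = 2.9428
Step 3: C_final = 96.06 - 2.9428 = 93.12%

93.12%


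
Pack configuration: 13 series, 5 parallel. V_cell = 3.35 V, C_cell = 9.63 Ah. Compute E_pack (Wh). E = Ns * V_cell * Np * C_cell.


V_pack = 13 * 3.35 = 43.55 V
C_pack = 5 * 9.63 = 48.15 Ah
E = V_pack * C_pack = 43.55 * 48.15 = 2097 Wh

2097 Wh


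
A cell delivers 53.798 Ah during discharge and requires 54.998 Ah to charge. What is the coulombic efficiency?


Coulombic efficiency = 53.798/54.998 * 100% = 97.82%

97.82%


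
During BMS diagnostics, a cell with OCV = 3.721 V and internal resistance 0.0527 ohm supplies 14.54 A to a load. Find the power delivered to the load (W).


Step 1: V_terminal = OCV - I*R = 3.721 - 14.54 * 0.0527 = 2.9547 V
Step 2: P_out = V_terminal * I = 2.9547 * 14.54 = 42.96 W

42.96 W


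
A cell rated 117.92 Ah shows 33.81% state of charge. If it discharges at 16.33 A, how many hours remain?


Step 1: remaining = SOC/100 * C_total = 33.81/100 * 117.92 = 39.869 Ah
Step 2: t = remaining / I = 39.869 / 16.33 = 2.441 hr

2.441 hr


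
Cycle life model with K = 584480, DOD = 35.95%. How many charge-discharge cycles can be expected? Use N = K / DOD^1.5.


DOD^1.5 = 215.55
N = K / DOD^1.5 = 584480 / 215.55 = 2712

2712 cycles


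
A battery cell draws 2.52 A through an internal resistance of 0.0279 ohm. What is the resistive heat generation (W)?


I^2 = 6.3504
Q = 6.3504 * 0.0279 = 0.1772 W

0.1772 W


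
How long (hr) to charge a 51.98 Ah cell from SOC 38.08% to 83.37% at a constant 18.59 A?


delta_Ah = 51.98 * (83.37 - 38.08) / 100 = 23.542 Ah
t = delta_Ah / I = 23.542 / 18.59 = 1.266 hr

1.266 hr


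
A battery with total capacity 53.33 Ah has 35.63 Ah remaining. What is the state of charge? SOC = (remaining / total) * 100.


SOC = (remaining / total) * 100 = (35.63 / 53.33) * 100 = 66.81%

66.81%


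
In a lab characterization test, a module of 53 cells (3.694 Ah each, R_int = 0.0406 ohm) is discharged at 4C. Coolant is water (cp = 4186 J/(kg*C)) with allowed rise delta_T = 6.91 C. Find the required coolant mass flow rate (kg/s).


Step 1: I = 4 * 3.694 = 14.776 A
Step 2: Q_cell = I^2 * R = 14.776^2 * 0.0406 = 8.8642 W
Step 3: Q_total = 53 * 8.8642 = 469.8 W
Step 4: m_dot = Q_total / (cp * dT) = 469.8 / (4186 * 6.91) = 0.01624 kg/s

0.01624 kg/s


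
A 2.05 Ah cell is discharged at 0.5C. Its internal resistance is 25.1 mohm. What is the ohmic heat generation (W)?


Convert: R = 25.1 mohm = 0.0251 ohm
Step 1: I = C_rate * capacity = 0.5 * 2.05 = 1.025 A
Step 2: Q = I^2 * R = 1.025^2 * 0.0251 = 1.0506 * 0.0251 = 0.02637 W

0.02637 W


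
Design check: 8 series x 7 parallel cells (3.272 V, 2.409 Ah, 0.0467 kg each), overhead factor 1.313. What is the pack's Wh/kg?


Step 1: V_pack = 8 * 3.272 = 26.176 V
Step 2: C_pack = 7 * 2.409 = 16.863 Ah
Step 3: E_pack = V_pack * C_pack = 26.176 * 16.863 = 441.41 Wh
Step 4: m_pack = 8 * 7 * 0.0467 * 1.313 = 3.4338 kg
Step 5: ED = E_pack / m_pack = 441.41 / 3.4338 = 128.5 Wh/kg

128.5 Wh/kg


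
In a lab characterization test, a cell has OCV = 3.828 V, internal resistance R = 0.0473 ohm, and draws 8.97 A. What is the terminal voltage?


IR drop = 8.97 * 0.0473 = 0.42428 V
V = 3.828 - 0.42428 = 3.404 V

3.404 V


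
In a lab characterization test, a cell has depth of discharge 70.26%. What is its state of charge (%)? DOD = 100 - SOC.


SOC = 100 - DOD = 100 - 70.26 = 29.74%

29.74%


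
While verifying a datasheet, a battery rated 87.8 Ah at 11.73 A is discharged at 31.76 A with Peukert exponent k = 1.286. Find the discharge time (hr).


Step 1: t_rated = C / I_rated = 87.8 / 11.73 = 7.4851 hr
Step 2: ratio = 11.73 / 31.76 = 0.36933
Step 3: ratio^k = 0.36933^1.286 = 0.27778
Step 4: t = t_rated * ratio^k = 7.4851 * 0.27778 = 2.079 hr

2.079 hr


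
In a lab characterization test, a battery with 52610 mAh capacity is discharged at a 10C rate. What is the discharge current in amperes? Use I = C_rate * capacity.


Convert: capacity = 52610 mAh = 52.61 Ah
I = C_rate * capacity = 10 * 52.61 = 526.1 A

526.1 A


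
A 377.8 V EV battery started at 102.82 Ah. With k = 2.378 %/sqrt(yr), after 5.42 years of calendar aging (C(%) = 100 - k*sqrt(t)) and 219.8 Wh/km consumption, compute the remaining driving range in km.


Step 1: capacity retention = 100 - 2.378 * sqrt(5.42) = 100 - 2.378 * 2.3281 = 94.464%
Step 2: C_now = 102.82 * 94.464/100 = 97.128 Ah
Step 3: E_pack = V * C_now = 377.8 * 97.128 = 36695 Wh
Step 4: range = E_pack / consumption = 36695 / 219.8 = 166.9 km

166.9 km


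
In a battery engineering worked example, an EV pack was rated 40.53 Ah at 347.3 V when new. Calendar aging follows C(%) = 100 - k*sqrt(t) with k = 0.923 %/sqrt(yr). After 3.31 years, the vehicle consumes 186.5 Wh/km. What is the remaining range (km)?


Step 1: capacity retention = 100 - 0.923 * sqrt(3.31) = 100 - 0.923 * 1.8193 = 98.321%
Step 2: C_now = 40.53 * 98.321/100 = 39.85 Ah
Step 3: E_pack = V * C_now = 347.3 * 39.85 = 13840 Wh
Step 4: range = E_pack / consumption = 13840 / 186.5 = 74.21 km

74.21 km


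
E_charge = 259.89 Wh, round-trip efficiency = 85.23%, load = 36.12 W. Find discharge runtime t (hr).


Step 1: E_discharge = eta/100 * E_charge = 85.23/100 * 259.89 = 221.5 Wh
Step 2: t = E_discharge / P = 221.5 / 36.12 = 6.132 hr

6.132 hr


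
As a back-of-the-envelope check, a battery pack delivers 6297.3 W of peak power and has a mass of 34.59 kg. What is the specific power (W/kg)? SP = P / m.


Specific power = 6297.3 W / 34.59 kg = 182.1 W/kg

182.1 W/kg


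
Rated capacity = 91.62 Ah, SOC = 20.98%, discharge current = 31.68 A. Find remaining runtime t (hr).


Step 1: remaining = SOC/100 * C_total = 20.98/100 * 91.62 = 19.222 Ah
Step 2: t = remaining / I = 19.222 / 31.68 = 0.6068 hr

0.6068 hr


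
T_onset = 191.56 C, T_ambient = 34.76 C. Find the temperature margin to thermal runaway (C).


Safety margin = 191.56 C - 34.76 C = 156.8 C

156.8 C


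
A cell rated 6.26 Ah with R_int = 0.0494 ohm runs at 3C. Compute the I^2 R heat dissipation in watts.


Step 1: I = C_rate * capacity = 3 * 6.26 = 18.78 A
Step 2: Q = I^2 * R = 18.78^2 * 0.0494 = 352.69 * 0.0494 = 17.42 W

17.42 W


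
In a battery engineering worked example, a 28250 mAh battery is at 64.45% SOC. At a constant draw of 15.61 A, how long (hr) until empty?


Convert: C_total = 28250 mAh = 28.25 Ah
Step 1: remaining = SOC/100 * C_total = 64.45/100 * 28.25 = 18.207 Ah
Step 2: t = remaining / I = 18.207 / 15.61 = 1.166 hr

1.166 hr


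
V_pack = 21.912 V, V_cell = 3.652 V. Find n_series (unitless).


n = V_pack / V_cell = 21.912 / 3.652 = 6

6


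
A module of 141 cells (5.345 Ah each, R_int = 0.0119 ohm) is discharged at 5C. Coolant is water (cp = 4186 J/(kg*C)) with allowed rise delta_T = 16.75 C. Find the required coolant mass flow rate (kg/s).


Step 1: I = 5 * 5.345 = 26.725 A
Step 2: Q_cell = I^2 * R = 26.725^2 * 0.0119 = 8.4993 W
Step 3: Q_total = 141 * 8.4993 = 1198.4 W
Step 4: m_dot = Q_total / (cp * dT) = 1198.4 / (4186 * 16.75) = 0.01709 kg/s

0.01709 kg/s


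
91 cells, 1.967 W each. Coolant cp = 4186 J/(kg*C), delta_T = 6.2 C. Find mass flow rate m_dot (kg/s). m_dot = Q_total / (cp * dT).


Q_total = 91 * 1.967 = 179 W
m_dot = Q_total / (cp * dT) = 179 / (4186 * 6.2) = 0.006897 kg/s

0.006897 kg/s


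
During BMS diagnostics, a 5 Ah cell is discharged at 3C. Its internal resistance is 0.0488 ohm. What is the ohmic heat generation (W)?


Step 1: I = C_rate * capacity = 3 * 5 = 15 A
Step 2: Q = I^2 * R = 15^2 * 0.0488 = 225 * 0.0488 = 10.98 W

10.98 W


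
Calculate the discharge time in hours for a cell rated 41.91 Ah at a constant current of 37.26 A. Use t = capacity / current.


t = capacity / current = 41.91 / 37.26 = 1.125 hr

1.125 hr


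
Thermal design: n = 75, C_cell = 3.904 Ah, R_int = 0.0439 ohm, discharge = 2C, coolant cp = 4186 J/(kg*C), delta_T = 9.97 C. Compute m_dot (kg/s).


Step 1: I = 2 * 3.904 = 7.808 A
Step 2: Q_cell = I^2 * R = 7.808^2 * 0.0439 = 2.6764 W
Step 3: Q_total = 75 * 2.6764 = 200.73 W
Step 4: m_dot = Q_total / (cp * dT) = 200.73 / (4186 * 9.97) = 0.004810 kg/s

0.004810 kg/s


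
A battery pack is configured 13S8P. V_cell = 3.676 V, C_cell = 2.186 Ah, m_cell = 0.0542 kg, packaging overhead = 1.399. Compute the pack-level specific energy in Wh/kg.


Step 1: V_pack = 13 * 3.676 = 47.788 V
Step 2: C_pack = 8 * 2.186 = 17.488 Ah
Step 3: E_pack = V_pack * C_pack = 47.788 * 17.488 = 835.72 Wh
Step 4: m_pack = 13 * 8 * 0.0542 * 1.399 = 7.8859 kg
Step 5: ED = E_pack / m_pack = 835.72 / 7.8859 = 106.0 Wh/kg

106.0 Wh/kg


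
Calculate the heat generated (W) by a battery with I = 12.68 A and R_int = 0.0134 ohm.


I^2 = 160.78
Q = 160.78 * 0.0134 = 2.154 W

2.154 W


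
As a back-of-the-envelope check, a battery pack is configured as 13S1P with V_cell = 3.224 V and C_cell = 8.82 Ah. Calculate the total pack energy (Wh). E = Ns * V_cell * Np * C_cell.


E = Ns * Vcell * Np * Ccell = 13 * 3.224 * 1 * 8.82 = 369.7 Wh

369.7 Wh


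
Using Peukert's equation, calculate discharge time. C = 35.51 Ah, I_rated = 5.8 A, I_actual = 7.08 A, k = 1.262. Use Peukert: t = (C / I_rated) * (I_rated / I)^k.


Step 1: t_rated = C / I_rated = 35.51 / 5.8 = 6.1224 hr
Step 2: ratio = 5.8 / 7.08 = 0.81921
Step 3: ratio^k = 0.81921^1.262 = 0.77751
Step 4: t = t_rated * ratio^k = 6.1224 * 0.77751 = 4.760 hr

4.760 hr


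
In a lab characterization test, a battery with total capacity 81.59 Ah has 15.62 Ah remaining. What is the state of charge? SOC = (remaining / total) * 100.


SOC% = 15.62 / 81.59 * 100 = 19.14%

19.14%


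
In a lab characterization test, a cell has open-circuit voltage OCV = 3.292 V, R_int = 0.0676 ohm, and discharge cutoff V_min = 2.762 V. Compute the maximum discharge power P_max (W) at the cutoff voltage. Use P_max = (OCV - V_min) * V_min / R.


P_max = (OCV - V_min) * V_min / R = (3.292 - 2.762) * 2.762 / 0.0676 = 0.53 * 2.762 / 0.0676 = 21.65 W

21.65 W


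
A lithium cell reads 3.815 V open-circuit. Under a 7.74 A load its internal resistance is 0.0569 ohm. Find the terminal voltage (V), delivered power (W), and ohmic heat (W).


Step 1: V_terminal = OCV - I*R = 3.815 - 7.74 * 0.0569 = 3.3746 V
Step 2: P_out = V_terminal * I = 3.3746 * 7.74 = 26.12 W
Step 3: Q = I^2 * R = 7.74^2 * 0.0569 = 3.409 W

V=3.3746 V, P=26.12 W, Q=3.409 W


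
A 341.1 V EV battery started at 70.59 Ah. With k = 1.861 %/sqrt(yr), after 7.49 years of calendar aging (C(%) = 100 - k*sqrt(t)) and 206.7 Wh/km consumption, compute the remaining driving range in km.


Step 1: capacity retention = 100 - 1.861 * sqrt(7.49) = 100 - 1.861 * 2.7368 = 94.907%
Step 2: C_now = 70.59 * 94.907/100 = 66.995 Ah
Step 3: E_pack = V * C_now = 341.1 * 66.995 = 22852 Wh
Step 4: range = E_pack / consumption = 22852 / 206.7 = 110.6 km

110.6 km


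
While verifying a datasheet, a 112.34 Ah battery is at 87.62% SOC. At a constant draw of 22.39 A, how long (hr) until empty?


Step 1: remaining = SOC/100 * C_total = 87.62/100 * 112.34 = 98.432 Ah
Step 2: t = remaining / I = 98.432 / 22.39 = 4.396 hr

4.396 hr


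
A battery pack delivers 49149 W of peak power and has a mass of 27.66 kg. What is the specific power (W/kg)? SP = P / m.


Specific power = 49149 W / 27.66 kg = 1777 W/kg

1777 W/kg


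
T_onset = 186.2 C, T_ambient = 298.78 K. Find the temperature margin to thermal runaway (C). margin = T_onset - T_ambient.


Convert: T_ambient = 298.78 K = 25.63 C
margin = 186.2 - 25.63 = 160.57 C

160.57 C


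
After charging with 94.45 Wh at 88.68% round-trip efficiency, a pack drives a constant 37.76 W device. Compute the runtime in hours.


Step 1: E_discharge = eta/100 * E_charge = 88.68/100 * 94.45 = 83.758 Wh
Step 2: t = E_discharge / P = 83.758 / 37.76 = 2.218 hr

2.218 hr


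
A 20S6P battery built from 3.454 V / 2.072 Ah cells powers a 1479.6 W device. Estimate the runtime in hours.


Step 1: E_pack = Ns * V_cell * Np * C_cell = 20 * 3.454 * 6 * 2.072 = 858.8 Wh
Step 2: t = E_pack / P = 858.8 / 1479.6 = 0.5804 hr

0.5804 hr


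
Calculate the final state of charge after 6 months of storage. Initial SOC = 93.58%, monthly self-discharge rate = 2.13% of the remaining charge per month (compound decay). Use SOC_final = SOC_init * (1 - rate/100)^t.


decay = (1 - 2.13/100)^6 = 0.87882
SOC_final = 93.58 * 0.87882 = 82.24%

82.24%


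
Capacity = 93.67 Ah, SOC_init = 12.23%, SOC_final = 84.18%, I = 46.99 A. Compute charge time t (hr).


delta_Ah = 93.67 * (84.18 - 12.23) / 100 = 67.396 Ah
t = delta_Ah / I = 67.396 / 46.99 = 1.434 hr

1.434 hr


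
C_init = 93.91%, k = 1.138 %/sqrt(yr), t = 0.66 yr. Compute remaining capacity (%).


Step 1: sqrt(0.66 yr) = 0.8124
Step 2: drop = 1.138 * 0.8124 = 0.92451
Step 3: C_final = 93.91 - 0.92451 = 92.99%

92.99%


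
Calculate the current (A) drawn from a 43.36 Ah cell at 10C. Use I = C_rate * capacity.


At 10C: I = 10 * 43.36 Ah = 433.6 A

433.6 A


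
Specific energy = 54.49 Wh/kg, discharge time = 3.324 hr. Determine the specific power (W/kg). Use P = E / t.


P_specific = E / t = 54.49 / 3.324 = 16.39 W/kg

16.39 W/kg


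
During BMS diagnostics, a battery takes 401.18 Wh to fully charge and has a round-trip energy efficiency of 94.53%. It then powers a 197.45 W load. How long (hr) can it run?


Step 1: E_discharge = eta/100 * E_charge = 94.53/100 * 401.18 = 379.24 Wh
Step 2: t = E_discharge / P = 379.24 / 197.45 = 1.921 hr

1.921 hr


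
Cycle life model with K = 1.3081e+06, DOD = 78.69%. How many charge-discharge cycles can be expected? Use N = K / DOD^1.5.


DOD^1.5 = 698.04
N = K / DOD^1.5 = 1.3081e+06 / 698.04 = 1874

1874 cycles


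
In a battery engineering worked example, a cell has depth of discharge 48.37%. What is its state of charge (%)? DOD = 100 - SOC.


SOC = 100 - DOD = 100 - 48.37 = 51.63%

51.63%


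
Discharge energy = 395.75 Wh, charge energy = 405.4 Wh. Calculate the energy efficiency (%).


Round-trip efficiency = 395.75/405.4 * 100% = 97.62%

97.62%


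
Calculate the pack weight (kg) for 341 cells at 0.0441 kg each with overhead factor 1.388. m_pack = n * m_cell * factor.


Cell mass sum = 341 * 0.0441 = 15.038 kg
With overhead 1.388: m_pack = 15.038 * 1.388 = 20.87 kg

20.87 kg


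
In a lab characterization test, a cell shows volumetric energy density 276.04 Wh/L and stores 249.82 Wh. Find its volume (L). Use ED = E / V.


V = E / ED = 249.82 / 276.04 = 0.9050 L

0.9050 L


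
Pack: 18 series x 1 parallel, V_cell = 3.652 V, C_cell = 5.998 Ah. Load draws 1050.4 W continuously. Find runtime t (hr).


Step 1: E_pack = Ns * V_cell * Np * C_cell = 18 * 3.652 * 1 * 5.998 = 394.28 Wh
Step 2: t = E_pack / P = 394.28 / 1050.4 = 0.3754 hr

0.3754 hr


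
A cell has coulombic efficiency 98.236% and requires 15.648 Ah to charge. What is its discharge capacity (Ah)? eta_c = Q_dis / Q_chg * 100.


Q_dis = eta/100 * Q_chg = 98.236/100 * 15.648 = 15.37 Ah

15.37 Ah


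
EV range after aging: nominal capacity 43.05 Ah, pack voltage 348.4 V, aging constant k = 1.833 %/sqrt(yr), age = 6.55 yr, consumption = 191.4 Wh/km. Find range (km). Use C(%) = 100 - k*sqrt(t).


Step 1: capacity retention = 100 - 1.833 * sqrt(6.55) = 100 - 1.833 * 2.5593 = 95.309%
Step 2: C_now = 43.05 * 95.309/100 = 41.031 Ah
Step 3: E_pack = V * C_now = 348.4 * 41.031 = 14295 Wh
Step 4: range = E_pack / consumption = 14295 / 191.4 = 74.69 km

74.69 km


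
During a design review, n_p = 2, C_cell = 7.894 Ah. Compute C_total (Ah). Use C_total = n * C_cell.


C_total = 2 * 7.894 = 15.788 Ah

15.788 Ah


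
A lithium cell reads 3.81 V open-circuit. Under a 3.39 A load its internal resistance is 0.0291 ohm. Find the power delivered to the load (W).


Step 1: V_terminal = OCV - I*R = 3.81 - 3.39 * 0.0291 = 3.7114 V
Step 2: P_out = V_terminal * I = 3.7114 * 3.39 = 12.58 W

12.58 W


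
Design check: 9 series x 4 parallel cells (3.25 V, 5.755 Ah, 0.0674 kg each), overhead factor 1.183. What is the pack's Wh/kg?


Step 1: V_pack = 9 * 3.25 = 29.25 V
Step 2: C_pack = 4 * 5.755 = 23.02 Ah
Step 3: E_pack = V_pack * C_pack = 29.25 * 23.02 = 673.34 Wh
Step 4: m_pack = 9 * 4 * 0.0674 * 1.183 = 2.8704 kg
Step 5: ED = E_pack / m_pack = 673.34 / 2.8704 = 234.6 Wh/kg

234.6 Wh/kg


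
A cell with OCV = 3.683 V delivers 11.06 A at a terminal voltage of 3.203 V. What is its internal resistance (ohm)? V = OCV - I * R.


R = (OCV - V) / I = (3.683 - 3.203) / 11.06 = 0.04340 ohm

0.04340 ohm


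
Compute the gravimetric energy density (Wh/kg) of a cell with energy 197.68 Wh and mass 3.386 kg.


ED = E / m = 197.68 / 3.386 = 58.38 Wh/kg

58.38 Wh/kg


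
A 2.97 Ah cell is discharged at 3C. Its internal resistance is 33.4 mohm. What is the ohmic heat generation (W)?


Convert: R = 33.4 mohm = 0.0334 ohm
Step 1: I = C_rate * capacity = 3 * 2.97 = 8.91 A
Step 2: Q = I^2 * R = 8.91^2 * 0.0334 = 79.388 * 0.0334 = 2.652 W

2.652 W


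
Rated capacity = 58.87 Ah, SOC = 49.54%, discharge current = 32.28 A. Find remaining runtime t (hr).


Step 1: remaining = SOC/100 * C_total = 49.54/100 * 58.87 = 29.164 Ah
Step 2: t = remaining / I = 29.164 / 32.28 = 0.9035 hr

0.9035 hr


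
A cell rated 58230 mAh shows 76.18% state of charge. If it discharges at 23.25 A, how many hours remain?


Convert: C_total = 58230 mAh = 58.23 Ah
Step 1: remaining = SOC/100 * C_total = 76.18/100 * 58.23 = 44.36 Ah
Step 2: t = remaining / I = 44.36 / 23.25 = 1.908 hr

1.908 hr


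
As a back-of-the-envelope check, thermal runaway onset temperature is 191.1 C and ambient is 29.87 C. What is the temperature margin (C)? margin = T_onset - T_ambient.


Safety margin = 191.1 C - 29.87 C = 161.23 C

161.23 C


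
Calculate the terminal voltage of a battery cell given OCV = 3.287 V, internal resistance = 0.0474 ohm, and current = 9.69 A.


IR drop = 9.69 * 0.0474 = 0.45931 V
V = 3.287 - 0.45931 = 2.828 V

2.828 V


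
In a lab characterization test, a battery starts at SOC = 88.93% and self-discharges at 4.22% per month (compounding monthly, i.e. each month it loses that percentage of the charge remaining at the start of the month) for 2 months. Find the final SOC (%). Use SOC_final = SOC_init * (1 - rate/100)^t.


decay = (1 - 4.22/100)^2 = 0.91738
SOC_final = 88.93 * 0.91738 = 81.58%

81.58%


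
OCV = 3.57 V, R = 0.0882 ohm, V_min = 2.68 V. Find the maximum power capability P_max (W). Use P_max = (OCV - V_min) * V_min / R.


dV = OCV - V_min = 0.89 V (so I_max = dV / R)
P_max = dV * V_min / R = 0.89 * 2.68 / 0.0882 = 27.04 W

27.04 W


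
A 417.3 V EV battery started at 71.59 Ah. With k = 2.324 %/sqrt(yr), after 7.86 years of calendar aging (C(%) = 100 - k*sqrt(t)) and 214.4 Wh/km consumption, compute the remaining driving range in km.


Step 1: capacity retention = 100 - 2.324 * sqrt(7.86) = 100 - 2.324 * 2.8036 = 93.484%
Step 2: C_now = 71.59 * 93.484/100 = 66.925 Ah
Step 3: E_pack = V * C_now = 417.3 * 66.925 = 27928 Wh
Step 4: range = E_pack / consumption = 27928 / 214.4 = 130.3 km

130.3 km


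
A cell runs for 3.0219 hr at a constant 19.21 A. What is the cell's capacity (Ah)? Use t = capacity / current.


C = I * t = 19.21 * 3.0219 = 58.05 Ah

58.05 Ah


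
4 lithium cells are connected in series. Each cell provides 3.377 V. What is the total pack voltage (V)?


With 4 cells in series at 3.377 V each, V_pack = 13.508 V

13.508 V


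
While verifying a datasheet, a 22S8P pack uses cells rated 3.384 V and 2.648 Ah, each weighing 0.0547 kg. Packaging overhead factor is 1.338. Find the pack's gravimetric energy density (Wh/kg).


Step 1: V_pack = 22 * 3.384 = 74.448 V
Step 2: C_pack = 8 * 2.648 = 21.184 Ah
Step 3: E_pack = V_pack * C_pack = 74.448 * 21.184 = 1577.1 Wh
Step 4: m_pack = 22 * 8 * 0.0547 * 1.338 = 12.881 kg
Step 5: ED = E_pack / m_pack = 1577.1 / 12.881 = 122.4 Wh/kg

122.4 Wh/kg


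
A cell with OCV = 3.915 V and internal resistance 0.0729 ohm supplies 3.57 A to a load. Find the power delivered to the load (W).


Step 1: V_terminal = OCV - I*R = 3.915 - 3.57 * 0.0729 = 3.6547 V
Step 2: P_out = V_terminal * I = 3.6547 * 3.57 = 13.05 W

13.05 W


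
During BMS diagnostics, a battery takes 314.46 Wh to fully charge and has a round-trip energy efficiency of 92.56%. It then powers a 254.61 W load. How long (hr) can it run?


Step 1: E_discharge = eta/100 * E_charge = 92.56/100 * 314.46 = 291.06 Wh
Step 2: t = E_discharge / P = 291.06 / 254.61 = 1.143 hr

1.143 hr


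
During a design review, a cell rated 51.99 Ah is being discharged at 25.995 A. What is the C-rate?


C_rate = I / capacity = 25.995 / 51.99 = 0.5C

0.5C


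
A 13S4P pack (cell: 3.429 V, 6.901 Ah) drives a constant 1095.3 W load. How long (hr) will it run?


Step 1: E_pack = Ns * V_cell * Np * C_cell = 13 * 3.429 * 4 * 6.901 = 1230.5 Wh
Step 2: t = E_pack / P = 1230.5 / 1095.3 = 1.123 hr

1.123 hr


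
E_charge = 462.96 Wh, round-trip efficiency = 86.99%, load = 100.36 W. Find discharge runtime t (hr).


Step 1: E_discharge = eta/100 * E_charge = 86.99/100 * 462.96 = 402.73 Wh
Step 2: t = E_discharge / P = 402.73 / 100.36 = 4.013 hr

4.013 hr


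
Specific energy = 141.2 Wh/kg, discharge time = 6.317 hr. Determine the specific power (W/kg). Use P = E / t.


Specific power = 141.2 Wh/kg / 6.317 hr = 22.35 W/kg

22.35 W/kg


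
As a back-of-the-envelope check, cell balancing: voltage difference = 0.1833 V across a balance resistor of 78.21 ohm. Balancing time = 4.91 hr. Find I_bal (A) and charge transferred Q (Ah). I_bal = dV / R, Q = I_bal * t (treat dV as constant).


First, Ohm's law: I_bal = 0.1833 V / 78.21 ohm = 0.0023437 A
Then Q = I * t = 0.0023437 A * 4.91 hr = 0.01151 Ah

I=0.0023437 A, Q=0.01151 Ah


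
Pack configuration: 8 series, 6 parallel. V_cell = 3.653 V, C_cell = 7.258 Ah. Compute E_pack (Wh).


V_pack = 8 * 3.653 = 29.224 V
C_pack = 6 * 7.258 = 43.548 Ah
E = V_pack * C_pack = 29.224 * 43.548 = 1273 Wh

1273 Wh


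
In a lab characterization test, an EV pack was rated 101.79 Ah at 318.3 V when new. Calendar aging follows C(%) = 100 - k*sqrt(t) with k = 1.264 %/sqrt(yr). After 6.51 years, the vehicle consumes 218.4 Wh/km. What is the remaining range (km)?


Step 1: capacity retention = 100 - 1.264 * sqrt(6.51) = 100 - 1.264 * 2.5515 = 96.775%
Step 2: C_now = 101.79 * 96.775/100 = 98.507 Ah
Step 3: E_pack = V * C_now = 318.3 * 98.507 = 31355 Wh
Step 4: range = E_pack / consumption = 31355 / 218.4 = 143.6 km

143.6 km


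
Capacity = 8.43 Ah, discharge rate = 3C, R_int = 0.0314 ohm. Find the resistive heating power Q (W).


Step 1: I = C_rate * capacity = 3 * 8.43 = 25.29 A
Step 2: Q = I^2 * R = 25.29^2 * 0.0314 = 639.58 * 0.0314 = 20.08 W

20.08 W


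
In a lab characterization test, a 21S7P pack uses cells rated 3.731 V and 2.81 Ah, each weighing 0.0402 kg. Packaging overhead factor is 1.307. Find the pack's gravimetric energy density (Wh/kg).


Step 1: V_pack = 21 * 3.731 = 78.351 V
Step 2: C_pack = 7 * 2.81 = 19.67 Ah
Step 3: E_pack = V_pack * C_pack = 78.351 * 19.67 = 1541.2 Wh
Step 4: m_pack = 21 * 7 * 0.0402 * 1.307 = 7.7236 kg
Step 5: ED = E_pack / m_pack = 1541.2 / 7.7236 = 199.5 Wh/kg

199.5 Wh/kg


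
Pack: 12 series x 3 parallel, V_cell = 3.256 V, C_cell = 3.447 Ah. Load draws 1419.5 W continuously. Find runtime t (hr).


Step 1: E_pack = Ns * V_cell * Np * C_cell = 12 * 3.256 * 3 * 3.447 = 404.04 Wh
Step 2: t = E_pack / P = 404.04 / 1419.5 = 0.2846 hr

0.2846 hr


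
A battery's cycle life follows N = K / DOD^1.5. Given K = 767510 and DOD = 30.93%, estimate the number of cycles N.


Step 1: DOD^1.5 = 30.93^1.5 = 172.02
Step 2: N = 767510 / 172.02 = 4462 cycles

4462 cycles


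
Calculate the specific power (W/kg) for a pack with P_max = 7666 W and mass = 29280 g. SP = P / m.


Convert: m = 29280 g = 29.28 kg
Specific power = 7666 W / 29.28 kg = 261.8 W/kg

261.8 W/kg


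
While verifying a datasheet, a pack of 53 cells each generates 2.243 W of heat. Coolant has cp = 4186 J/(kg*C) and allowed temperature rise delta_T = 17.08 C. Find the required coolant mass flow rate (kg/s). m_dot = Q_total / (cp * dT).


Q_total = 53 * 2.243 = 118.88 W
m_dot = Q_total / (cp * dT) = 118.88 / (4186 * 17.08) = 0.001663 kg/s

0.001663 kg/s


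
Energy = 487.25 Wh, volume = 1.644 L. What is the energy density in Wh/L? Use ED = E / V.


Volumetric ED = 487.25 Wh / 1.644 L = 296.4 Wh/L

296.4 Wh/L


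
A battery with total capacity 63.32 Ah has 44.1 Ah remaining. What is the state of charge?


SOC = (remaining / total) * 100 = (44.1 / 63.32) * 100 = 69.65%

69.65%


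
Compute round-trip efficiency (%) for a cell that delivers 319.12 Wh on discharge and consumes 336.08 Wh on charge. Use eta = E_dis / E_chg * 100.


Round-trip efficiency = 319.12/336.08 * 100% = 94.95%

94.95%


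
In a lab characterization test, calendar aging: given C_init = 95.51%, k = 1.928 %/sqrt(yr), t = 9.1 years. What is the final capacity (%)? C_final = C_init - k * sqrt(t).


Step 1: sqrt(9.1 yr) = 3.0166
Step 2: drop = 1.928 * 3.0166 = 5.816
Step 3: C_final = 95.51 - 5.816 = 89.69%

89.69%


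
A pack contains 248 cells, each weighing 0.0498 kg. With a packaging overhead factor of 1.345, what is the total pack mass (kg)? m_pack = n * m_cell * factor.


Cell mass sum = 248 * 0.0498 = 12.35 kg
With overhead 1.345: m_pack = 12.35 * 1.345 = 16.61 kg

16.61 kg


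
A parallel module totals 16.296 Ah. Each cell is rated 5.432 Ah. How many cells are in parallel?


n = C_total / C_cell = 16.296 / 5.432 = 3

3


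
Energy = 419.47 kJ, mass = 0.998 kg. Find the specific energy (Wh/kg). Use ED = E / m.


Convert: E = 419.47 kJ = 116.52 Wh
ED = E / m = 116.52 / 0.998 = 116.8 Wh/kg

116.8 Wh/kg


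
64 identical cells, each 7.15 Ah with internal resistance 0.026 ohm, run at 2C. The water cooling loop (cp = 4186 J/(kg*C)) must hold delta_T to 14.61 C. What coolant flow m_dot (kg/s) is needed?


Step 1: I = 2 * 7.15 = 14.3 A
Step 2: Q_cell = I^2 * R = 14.3^2 * 0.026 = 5.3167 W
Step 3: Q_total = 64 * 5.3167 = 340.27 W
Step 4: m_dot = Q_total / (cp * dT) = 340.27 / (4186 * 14.61) = 0.005564 kg/s

0.005564 kg/s


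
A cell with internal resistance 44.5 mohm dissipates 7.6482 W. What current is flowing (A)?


Convert: R = 44.5 mohm = 0.0445 ohm
I = sqrt(Q / R) = sqrt(7.6482 / 0.0445) = sqrt(171.87) = 13.11 A

13.11 A


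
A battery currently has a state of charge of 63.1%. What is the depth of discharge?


Complement of SOC: DOD = 100% - 63.1% = 36.9%

36.9%


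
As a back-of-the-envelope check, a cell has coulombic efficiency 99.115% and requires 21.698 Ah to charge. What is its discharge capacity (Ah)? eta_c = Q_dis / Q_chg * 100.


Q_dis = eta/100 * Q_chg = 99.115/100 * 21.698 = 21.51 Ah

21.51 Ah


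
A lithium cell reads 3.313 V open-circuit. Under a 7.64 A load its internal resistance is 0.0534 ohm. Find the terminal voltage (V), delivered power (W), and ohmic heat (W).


Step 1: V_terminal = OCV - I*R = 3.313 - 7.64 * 0.0534 = 2.905 V
Step 2: P_out = V_terminal * I = 2.905 * 7.64 = 22.19 W
Step 3: Q = I^2 * R = 7.64^2 * 0.0534 = 3.117 W

V=2.905 V, P=22.19 W, Q=3.117 W


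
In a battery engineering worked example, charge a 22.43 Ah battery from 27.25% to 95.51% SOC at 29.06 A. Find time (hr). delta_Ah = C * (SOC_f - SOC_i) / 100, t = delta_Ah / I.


Step 1: dSOC = 95.51% - 27.25% = 68.26%
Step 2: delta_Ah = 22.43 * 68.26 / 100 = 15.311 Ah
Step 3: t = 15.311 / 29.06 = 0.5269 hr

0.5269 hr


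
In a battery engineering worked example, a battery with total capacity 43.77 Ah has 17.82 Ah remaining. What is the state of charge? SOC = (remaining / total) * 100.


SOC = (remaining / total) * 100 = (17.82 / 43.77) * 100 = 40.71%

40.71%


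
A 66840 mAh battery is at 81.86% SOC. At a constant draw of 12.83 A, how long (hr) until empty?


Convert: C_total = 66840 mAh = 66.84 Ah
Step 1: remaining = SOC/100 * C_total = 81.86/100 * 66.84 = 54.715 Ah
Step 2: t = remaining / I = 54.715 / 12.83 = 4.265 hr

4.265 hr


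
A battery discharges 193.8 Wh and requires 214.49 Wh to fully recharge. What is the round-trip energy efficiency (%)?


Round-trip efficiency = 193.8/214.49 * 100% = 90.35%

90.35%


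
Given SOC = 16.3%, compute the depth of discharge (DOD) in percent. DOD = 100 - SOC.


Complement of SOC: DOD = 100% - 16.3% = 83.7%

83.7%


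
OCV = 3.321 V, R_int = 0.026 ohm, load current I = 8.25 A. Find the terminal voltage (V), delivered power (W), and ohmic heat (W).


Step 1: V_terminal = OCV - I*R = 3.321 - 8.25 * 0.026 = 3.1065 V
Step 2: P_out = V_terminal * I = 3.1065 * 8.25 = 25.63 W
Step 3: Q = I^2 * R = 8.25^2 * 0.026 = 1.770 W

V=3.1065 V, P=25.63 W, Q=1.770 W


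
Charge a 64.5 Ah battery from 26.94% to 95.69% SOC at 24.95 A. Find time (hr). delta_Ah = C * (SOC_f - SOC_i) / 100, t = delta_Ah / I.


delta_Ah = 64.5 * (95.69 - 26.94) / 100 = 44.344 Ah
t = delta_Ah / I = 44.344 / 24.95 = 1.777 hr

1.777 hr


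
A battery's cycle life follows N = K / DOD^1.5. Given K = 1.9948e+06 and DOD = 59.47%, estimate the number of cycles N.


DOD^1.5 = 458.61
N = K / DOD^1.5 = 1.9948e+06 / 458.61 = 4350

4350 cycles


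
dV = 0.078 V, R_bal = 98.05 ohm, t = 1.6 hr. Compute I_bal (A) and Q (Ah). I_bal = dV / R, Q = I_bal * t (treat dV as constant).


First, Ohm's law: I_bal = 0.078 V / 98.05 ohm = 7.9551e-04 A
Then Q = I * t = 7.9551e-04 A * 1.6 hr = 0.001273 Ah

I=7.9551e-04 A, Q=0.001273 Ah


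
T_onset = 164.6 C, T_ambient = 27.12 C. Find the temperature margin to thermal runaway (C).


margin = T_onset - T_ambient = 164.6 - 27.12 = 137.48 C

137.48 C


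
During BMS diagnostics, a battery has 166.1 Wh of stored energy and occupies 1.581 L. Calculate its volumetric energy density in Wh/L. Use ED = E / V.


ED = E / V = 166.1 / 1.581 = 105.1 Wh/L

105.1 Wh/L


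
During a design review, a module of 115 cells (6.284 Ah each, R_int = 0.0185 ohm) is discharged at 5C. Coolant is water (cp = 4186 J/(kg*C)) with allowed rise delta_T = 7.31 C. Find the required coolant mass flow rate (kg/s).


Step 1: I = 5 * 6.284 = 31.42 A
Step 2: Q_cell = I^2 * R = 31.42^2 * 0.0185 = 18.264 W
Step 3: Q_total = 115 * 18.264 = 2100.4 W
Step 4: m_dot = Q_total / (cp * dT) = 2100.4 / (4186 * 7.31) = 0.06864 kg/s

0.06864 kg/s


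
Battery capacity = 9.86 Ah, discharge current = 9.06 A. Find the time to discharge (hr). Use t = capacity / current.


t = capacity / current = 9.86 / 9.06 = 1.088 hr

1.088 hr


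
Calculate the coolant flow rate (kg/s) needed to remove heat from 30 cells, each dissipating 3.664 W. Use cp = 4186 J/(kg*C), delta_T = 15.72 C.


Step 1: Total heat Q = 30 * 3.664 W = 109.92 W
Step 2: denom = cp * dT = 4186 * 15.72 = 65804
Step 3: m_dot = 109.92 / 65804 = 0.001670 kg/s

0.001670 kg/s


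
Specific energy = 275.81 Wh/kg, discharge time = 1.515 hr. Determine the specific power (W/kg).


Specific power = 275.81 Wh/kg / 1.515 hr = 182.1 W/kg

182.1 W/kg


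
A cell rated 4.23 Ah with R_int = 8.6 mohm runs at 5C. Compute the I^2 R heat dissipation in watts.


Convert: R = 8.6 mohm = 0.0086 ohm
Step 1: I = C_rate * capacity = 5 * 4.23 = 21.15 A
Step 2: Q = I^2 * R = 21.15^2 * 0.0086 = 447.32 * 0.0086 = 3.847 W

3.847 W


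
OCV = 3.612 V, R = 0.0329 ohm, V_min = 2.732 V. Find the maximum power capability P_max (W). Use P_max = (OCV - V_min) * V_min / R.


P_max = (OCV - V_min) * V_min / R = (3.612 - 2.732) * 2.732 / 0.0329 = 0.88 * 2.732 / 0.0329 = 73.07 W

73.07 W
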